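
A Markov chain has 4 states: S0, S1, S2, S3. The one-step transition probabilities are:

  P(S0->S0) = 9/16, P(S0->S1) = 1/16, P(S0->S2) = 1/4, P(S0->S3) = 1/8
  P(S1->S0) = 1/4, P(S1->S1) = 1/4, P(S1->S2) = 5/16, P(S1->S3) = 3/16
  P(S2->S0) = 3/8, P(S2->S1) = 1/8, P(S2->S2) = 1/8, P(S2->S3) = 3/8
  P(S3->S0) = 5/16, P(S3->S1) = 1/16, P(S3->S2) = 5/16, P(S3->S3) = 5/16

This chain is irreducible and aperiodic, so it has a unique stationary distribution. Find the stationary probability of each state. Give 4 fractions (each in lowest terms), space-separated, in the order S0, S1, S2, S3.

Answer: 319/744 71/744 179/744 175/744

Derivation:
The stationary distribution satisfies pi = pi * P, i.e.:
  pi_S0 = 9/16*pi_S0 + 1/4*pi_S1 + 3/8*pi_S2 + 5/16*pi_S3
  pi_S1 = 1/16*pi_S0 + 1/4*pi_S1 + 1/8*pi_S2 + 1/16*pi_S3
  pi_S2 = 1/4*pi_S0 + 5/16*pi_S1 + 1/8*pi_S2 + 5/16*pi_S3
  pi_S3 = 1/8*pi_S0 + 3/16*pi_S1 + 3/8*pi_S2 + 5/16*pi_S3
with normalization: pi_S0 + pi_S1 + pi_S2 + pi_S3 = 1.

Using the first 3 balance equations plus normalization, the linear system A*pi = b is:
  [-7/16, 1/4, 3/8, 5/16] . pi = 0
  [1/16, -3/4, 1/8, 1/16] . pi = 0
  [1/4, 5/16, -7/8, 5/16] . pi = 0
  [1, 1, 1, 1] . pi = 1

Solving yields:
  pi_S0 = 319/744
  pi_S1 = 71/744
  pi_S2 = 179/744
  pi_S3 = 175/744

Verification (pi * P):
  319/744*9/16 + 71/744*1/4 + 179/744*3/8 + 175/744*5/16 = 319/744 = pi_S0  (ok)
  319/744*1/16 + 71/744*1/4 + 179/744*1/8 + 175/744*1/16 = 71/744 = pi_S1  (ok)
  319/744*1/4 + 71/744*5/16 + 179/744*1/8 + 175/744*5/16 = 179/744 = pi_S2  (ok)
  319/744*1/8 + 71/744*3/16 + 179/744*3/8 + 175/744*5/16 = 175/744 = pi_S3  (ok)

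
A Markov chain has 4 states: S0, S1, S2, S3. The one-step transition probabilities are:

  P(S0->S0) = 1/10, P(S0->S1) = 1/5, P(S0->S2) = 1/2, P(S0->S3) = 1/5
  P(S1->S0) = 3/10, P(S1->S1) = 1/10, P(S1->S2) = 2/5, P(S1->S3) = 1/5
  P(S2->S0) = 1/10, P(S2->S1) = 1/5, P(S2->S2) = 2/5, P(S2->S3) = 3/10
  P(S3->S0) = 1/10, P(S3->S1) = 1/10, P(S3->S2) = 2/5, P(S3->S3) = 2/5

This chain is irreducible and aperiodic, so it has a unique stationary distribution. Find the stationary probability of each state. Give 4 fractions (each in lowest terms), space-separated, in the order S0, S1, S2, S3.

Answer: 64/489 151/978 202/489 295/978

Derivation:
The stationary distribution satisfies pi = pi * P, i.e.:
  pi_S0 = 1/10*pi_S0 + 3/10*pi_S1 + 1/10*pi_S2 + 1/10*pi_S3
  pi_S1 = 1/5*pi_S0 + 1/10*pi_S1 + 1/5*pi_S2 + 1/10*pi_S3
  pi_S2 = 1/2*pi_S0 + 2/5*pi_S1 + 2/5*pi_S2 + 2/5*pi_S3
  pi_S3 = 1/5*pi_S0 + 1/5*pi_S1 + 3/10*pi_S2 + 2/5*pi_S3
with normalization: pi_S0 + pi_S1 + pi_S2 + pi_S3 = 1.

Using the first 3 balance equations plus normalization, the linear system A*pi = b is:
  [-9/10, 3/10, 1/10, 1/10] . pi = 0
  [1/5, -9/10, 1/5, 1/10] . pi = 0
  [1/2, 2/5, -3/5, 2/5] . pi = 0
  [1, 1, 1, 1] . pi = 1

Solving yields:
  pi_S0 = 64/489
  pi_S1 = 151/978
  pi_S2 = 202/489
  pi_S3 = 295/978

Verification (pi * P):
  64/489*1/10 + 151/978*3/10 + 202/489*1/10 + 295/978*1/10 = 64/489 = pi_S0  (ok)
  64/489*1/5 + 151/978*1/10 + 202/489*1/5 + 295/978*1/10 = 151/978 = pi_S1  (ok)
  64/489*1/2 + 151/978*2/5 + 202/489*2/5 + 295/978*2/5 = 202/489 = pi_S2  (ok)
  64/489*1/5 + 151/978*1/5 + 202/489*3/10 + 295/978*2/5 = 295/978 = pi_S3  (ok)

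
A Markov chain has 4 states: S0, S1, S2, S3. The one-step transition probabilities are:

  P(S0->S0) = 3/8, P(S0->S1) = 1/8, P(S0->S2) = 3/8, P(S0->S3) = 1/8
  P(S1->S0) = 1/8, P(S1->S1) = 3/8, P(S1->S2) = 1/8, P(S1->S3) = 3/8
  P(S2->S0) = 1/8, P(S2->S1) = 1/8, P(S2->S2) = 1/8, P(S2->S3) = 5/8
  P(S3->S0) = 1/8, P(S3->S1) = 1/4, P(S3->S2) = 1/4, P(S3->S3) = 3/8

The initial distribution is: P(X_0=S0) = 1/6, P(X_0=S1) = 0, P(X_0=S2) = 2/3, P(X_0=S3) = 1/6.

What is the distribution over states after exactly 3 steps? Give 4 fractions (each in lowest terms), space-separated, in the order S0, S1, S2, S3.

Answer: 1/6 117/512 329/1536 25/64

Derivation:
Propagating the distribution step by step (d_{t+1} = d_t * P):
d_0 = (S0=1/6, S1=0, S2=2/3, S3=1/6)
  d_1[S0] = 1/6*3/8 + 0*1/8 + 2/3*1/8 + 1/6*1/8 = 1/6
  d_1[S1] = 1/6*1/8 + 0*3/8 + 2/3*1/8 + 1/6*1/4 = 7/48
  d_1[S2] = 1/6*3/8 + 0*1/8 + 2/3*1/8 + 1/6*1/4 = 3/16
  d_1[S3] = 1/6*1/8 + 0*3/8 + 2/3*5/8 + 1/6*3/8 = 1/2
d_1 = (S0=1/6, S1=7/48, S2=3/16, S3=1/2)
  d_2[S0] = 1/6*3/8 + 7/48*1/8 + 3/16*1/8 + 1/2*1/8 = 1/6
  d_2[S1] = 1/6*1/8 + 7/48*3/8 + 3/16*1/8 + 1/2*1/4 = 43/192
  d_2[S2] = 1/6*3/8 + 7/48*1/8 + 3/16*1/8 + 1/2*1/4 = 11/48
  d_2[S3] = 1/6*1/8 + 7/48*3/8 + 3/16*5/8 + 1/2*3/8 = 73/192
d_2 = (S0=1/6, S1=43/192, S2=11/48, S3=73/192)
  d_3[S0] = 1/6*3/8 + 43/192*1/8 + 11/48*1/8 + 73/192*1/8 = 1/6
  d_3[S1] = 1/6*1/8 + 43/192*3/8 + 11/48*1/8 + 73/192*1/4 = 117/512
  d_3[S2] = 1/6*3/8 + 43/192*1/8 + 11/48*1/8 + 73/192*1/4 = 329/1536
  d_3[S3] = 1/6*1/8 + 43/192*3/8 + 11/48*5/8 + 73/192*3/8 = 25/64
d_3 = (S0=1/6, S1=117/512, S2=329/1536, S3=25/64)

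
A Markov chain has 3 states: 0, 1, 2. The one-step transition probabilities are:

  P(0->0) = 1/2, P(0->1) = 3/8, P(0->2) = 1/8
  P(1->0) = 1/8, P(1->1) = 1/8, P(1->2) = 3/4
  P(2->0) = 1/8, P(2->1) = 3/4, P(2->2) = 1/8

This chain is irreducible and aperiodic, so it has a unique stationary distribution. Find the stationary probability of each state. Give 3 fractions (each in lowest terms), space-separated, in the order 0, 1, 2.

Answer: 1/5 27/65 5/13

Derivation:
The stationary distribution satisfies pi = pi * P, i.e.:
  pi_0 = 1/2*pi_0 + 1/8*pi_1 + 1/8*pi_2
  pi_1 = 3/8*pi_0 + 1/8*pi_1 + 3/4*pi_2
  pi_2 = 1/8*pi_0 + 3/4*pi_1 + 1/8*pi_2
with normalization: pi_0 + pi_1 + pi_2 = 1.

Using the first 2 balance equations plus normalization, the linear system A*pi = b is:
  [-1/2, 1/8, 1/8] . pi = 0
  [3/8, -7/8, 3/4] . pi = 0
  [1, 1, 1] . pi = 1

Solving yields:
  pi_0 = 1/5
  pi_1 = 27/65
  pi_2 = 5/13

Verification (pi * P):
  1/5*1/2 + 27/65*1/8 + 5/13*1/8 = 1/5 = pi_0  (ok)
  1/5*3/8 + 27/65*1/8 + 5/13*3/4 = 27/65 = pi_1  (ok)
  1/5*1/8 + 27/65*3/4 + 5/13*1/8 = 5/13 = pi_2  (ok)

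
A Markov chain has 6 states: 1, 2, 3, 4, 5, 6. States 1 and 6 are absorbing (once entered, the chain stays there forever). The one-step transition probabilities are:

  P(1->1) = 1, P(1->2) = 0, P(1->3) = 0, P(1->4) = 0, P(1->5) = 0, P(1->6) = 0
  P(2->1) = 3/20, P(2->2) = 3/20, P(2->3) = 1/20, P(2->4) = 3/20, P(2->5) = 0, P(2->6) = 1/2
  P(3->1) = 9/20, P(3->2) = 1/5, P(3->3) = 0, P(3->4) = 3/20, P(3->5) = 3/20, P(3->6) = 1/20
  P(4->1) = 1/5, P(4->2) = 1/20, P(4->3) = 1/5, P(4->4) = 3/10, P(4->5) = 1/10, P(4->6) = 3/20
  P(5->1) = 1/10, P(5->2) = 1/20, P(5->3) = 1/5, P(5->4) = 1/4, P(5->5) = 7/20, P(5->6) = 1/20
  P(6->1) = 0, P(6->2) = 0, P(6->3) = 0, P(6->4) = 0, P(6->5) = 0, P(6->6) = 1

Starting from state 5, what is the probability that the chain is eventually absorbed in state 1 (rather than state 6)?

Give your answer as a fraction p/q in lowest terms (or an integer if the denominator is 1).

Let a_i = P(absorbed in 1 | start in state i).
Boundary conditions: a_1 = 1, a_6 = 0.
For each transient state i, a_i = sum_j P(i->j) * a_j:
  a_2 = 3/20*a_1 + 3/20*a_2 + 1/20*a_3 + 3/20*a_4 + 0*a_5 + 1/2*a_6
  a_3 = 9/20*a_1 + 1/5*a_2 + 0*a_3 + 3/20*a_4 + 3/20*a_5 + 1/20*a_6
  a_4 = 1/5*a_1 + 1/20*a_2 + 1/5*a_3 + 3/10*a_4 + 1/10*a_5 + 3/20*a_6
  a_5 = 1/10*a_1 + 1/20*a_2 + 1/5*a_3 + 1/4*a_4 + 7/20*a_5 + 1/20*a_6

Substituting a_1 = 1 and a_6 = 0, rearrange to (I - Q) a = r where r[i] = P(i -> 1):
  [17/20, -1/20, -3/20, 0] . (a_2, a_3, a_4, a_5) = 3/20
  [-1/5, 1, -3/20, -3/20] . (a_2, a_3, a_4, a_5) = 9/20
  [-1/20, -1/5, 7/10, -1/10] . (a_2, a_3, a_4, a_5) = 1/5
  [-1/20, -1/5, -1/4, 13/20] . (a_2, a_3, a_4, a_5) = 1/10

Solving yields:
  a_2 = 2644/8189
  a_3 = 11425/16378
  a_4 = 9779/16378
  a_5 = 537/862

Starting state is 5, so the absorption probability is a_5 = 537/862.

Answer: 537/862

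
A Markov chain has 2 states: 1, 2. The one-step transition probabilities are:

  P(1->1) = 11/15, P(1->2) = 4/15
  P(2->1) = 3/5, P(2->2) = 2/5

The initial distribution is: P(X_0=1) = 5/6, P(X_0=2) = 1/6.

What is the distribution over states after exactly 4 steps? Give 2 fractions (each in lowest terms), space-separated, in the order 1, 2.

Propagating the distribution step by step (d_{t+1} = d_t * P):
d_0 = (1=5/6, 2=1/6)
  d_1[1] = 5/6*11/15 + 1/6*3/5 = 32/45
  d_1[2] = 5/6*4/15 + 1/6*2/5 = 13/45
d_1 = (1=32/45, 2=13/45)
  d_2[1] = 32/45*11/15 + 13/45*3/5 = 469/675
  d_2[2] = 32/45*4/15 + 13/45*2/5 = 206/675
d_2 = (1=469/675, 2=206/675)
  d_3[1] = 469/675*11/15 + 206/675*3/5 = 7013/10125
  d_3[2] = 469/675*4/15 + 206/675*2/5 = 3112/10125
d_3 = (1=7013/10125, 2=3112/10125)
  d_4[1] = 7013/10125*11/15 + 3112/10125*3/5 = 105151/151875
  d_4[2] = 7013/10125*4/15 + 3112/10125*2/5 = 46724/151875
d_4 = (1=105151/151875, 2=46724/151875)

Answer: 105151/151875 46724/151875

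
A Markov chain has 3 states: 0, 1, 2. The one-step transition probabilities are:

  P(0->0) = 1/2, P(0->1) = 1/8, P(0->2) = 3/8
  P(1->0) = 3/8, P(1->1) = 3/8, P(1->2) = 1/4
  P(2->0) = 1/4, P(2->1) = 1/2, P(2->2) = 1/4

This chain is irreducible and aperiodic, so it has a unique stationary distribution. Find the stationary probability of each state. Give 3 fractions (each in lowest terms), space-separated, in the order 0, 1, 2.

The stationary distribution satisfies pi = pi * P, i.e.:
  pi_0 = 1/2*pi_0 + 3/8*pi_1 + 1/4*pi_2
  pi_1 = 1/8*pi_0 + 3/8*pi_1 + 1/2*pi_2
  pi_2 = 3/8*pi_0 + 1/4*pi_1 + 1/4*pi_2
with normalization: pi_0 + pi_1 + pi_2 = 1.

Using the first 2 balance equations plus normalization, the linear system A*pi = b is:
  [-1/2, 3/8, 1/4] . pi = 0
  [1/8, -5/8, 1/2] . pi = 0
  [1, 1, 1] . pi = 1

Solving yields:
  pi_0 = 22/57
  pi_1 = 6/19
  pi_2 = 17/57

Verification (pi * P):
  22/57*1/2 + 6/19*3/8 + 17/57*1/4 = 22/57 = pi_0  (ok)
  22/57*1/8 + 6/19*3/8 + 17/57*1/2 = 6/19 = pi_1  (ok)
  22/57*3/8 + 6/19*1/4 + 17/57*1/4 = 17/57 = pi_2  (ok)

Answer: 22/57 6/19 17/57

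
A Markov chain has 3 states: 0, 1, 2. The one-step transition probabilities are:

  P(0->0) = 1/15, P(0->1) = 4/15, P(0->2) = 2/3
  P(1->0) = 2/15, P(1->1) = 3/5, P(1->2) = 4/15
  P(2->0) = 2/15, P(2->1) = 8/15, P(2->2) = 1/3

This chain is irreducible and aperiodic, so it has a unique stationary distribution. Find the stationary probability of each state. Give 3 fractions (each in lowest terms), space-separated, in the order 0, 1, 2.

Answer: 1/8 15/28 19/56

Derivation:
The stationary distribution satisfies pi = pi * P, i.e.:
  pi_0 = 1/15*pi_0 + 2/15*pi_1 + 2/15*pi_2
  pi_1 = 4/15*pi_0 + 3/5*pi_1 + 8/15*pi_2
  pi_2 = 2/3*pi_0 + 4/15*pi_1 + 1/3*pi_2
with normalization: pi_0 + pi_1 + pi_2 = 1.

Using the first 2 balance equations plus normalization, the linear system A*pi = b is:
  [-14/15, 2/15, 2/15] . pi = 0
  [4/15, -2/5, 8/15] . pi = 0
  [1, 1, 1] . pi = 1

Solving yields:
  pi_0 = 1/8
  pi_1 = 15/28
  pi_2 = 19/56

Verification (pi * P):
  1/8*1/15 + 15/28*2/15 + 19/56*2/15 = 1/8 = pi_0  (ok)
  1/8*4/15 + 15/28*3/5 + 19/56*8/15 = 15/28 = pi_1  (ok)
  1/8*2/3 + 15/28*4/15 + 19/56*1/3 = 19/56 = pi_2  (ok)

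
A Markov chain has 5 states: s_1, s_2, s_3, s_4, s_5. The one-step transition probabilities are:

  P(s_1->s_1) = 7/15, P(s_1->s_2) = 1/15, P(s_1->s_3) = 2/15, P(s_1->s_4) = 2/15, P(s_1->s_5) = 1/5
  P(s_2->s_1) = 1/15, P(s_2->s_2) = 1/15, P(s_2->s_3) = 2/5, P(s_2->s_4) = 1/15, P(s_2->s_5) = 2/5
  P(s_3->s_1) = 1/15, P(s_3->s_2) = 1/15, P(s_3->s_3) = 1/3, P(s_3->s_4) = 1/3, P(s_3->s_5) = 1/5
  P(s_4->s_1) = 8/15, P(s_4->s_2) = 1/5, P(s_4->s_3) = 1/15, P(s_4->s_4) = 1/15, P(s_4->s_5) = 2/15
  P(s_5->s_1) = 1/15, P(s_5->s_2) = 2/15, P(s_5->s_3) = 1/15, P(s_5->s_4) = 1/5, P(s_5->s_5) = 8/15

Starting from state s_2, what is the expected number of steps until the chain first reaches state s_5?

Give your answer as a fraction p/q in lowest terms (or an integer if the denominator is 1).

Answer: 390/101

Derivation:
Let h_i = expected steps to first reach s_5 from state i.
Boundary: h_s_5 = 0.
First-step equations for the other states:
  h_s_1 = 1 + 7/15*h_s_1 + 1/15*h_s_2 + 2/15*h_s_3 + 2/15*h_s_4 + 1/5*h_s_5
  h_s_2 = 1 + 1/15*h_s_1 + 1/15*h_s_2 + 2/5*h_s_3 + 1/15*h_s_4 + 2/5*h_s_5
  h_s_3 = 1 + 1/15*h_s_1 + 1/15*h_s_2 + 1/3*h_s_3 + 1/3*h_s_4 + 1/5*h_s_5
  h_s_4 = 1 + 8/15*h_s_1 + 1/5*h_s_2 + 1/15*h_s_3 + 1/15*h_s_4 + 2/15*h_s_5

Substituting h_s_5 = 0 and rearranging gives the linear system (I - Q) h = 1:
  [8/15, -1/15, -2/15, -2/15] . (h_s_1, h_s_2, h_s_3, h_s_4) = 1
  [-1/15, 14/15, -2/5, -1/15] . (h_s_1, h_s_2, h_s_3, h_s_4) = 1
  [-1/15, -1/15, 2/3, -1/3] . (h_s_1, h_s_2, h_s_3, h_s_4) = 1
  [-8/15, -1/5, -1/15, 14/15] . (h_s_1, h_s_2, h_s_3, h_s_4) = 1

Solving yields:
  h_s_1 = 975/202
  h_s_2 = 390/101
  h_s_3 = 492/101
  h_s_4 = 1011/202

Starting state is s_2, so the expected hitting time is h_s_2 = 390/101.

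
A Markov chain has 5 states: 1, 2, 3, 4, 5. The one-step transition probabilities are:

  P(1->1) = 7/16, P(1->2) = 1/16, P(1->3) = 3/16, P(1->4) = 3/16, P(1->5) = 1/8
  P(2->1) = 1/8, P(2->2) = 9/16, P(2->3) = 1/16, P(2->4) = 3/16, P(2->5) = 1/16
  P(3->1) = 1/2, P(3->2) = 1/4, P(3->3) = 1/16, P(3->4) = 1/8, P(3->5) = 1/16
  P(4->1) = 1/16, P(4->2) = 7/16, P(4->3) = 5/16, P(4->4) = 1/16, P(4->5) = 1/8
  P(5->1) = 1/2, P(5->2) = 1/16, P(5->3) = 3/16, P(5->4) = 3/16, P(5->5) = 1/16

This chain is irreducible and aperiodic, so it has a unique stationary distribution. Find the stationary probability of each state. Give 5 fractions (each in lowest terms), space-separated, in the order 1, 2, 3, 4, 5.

Answer: 3441/11492 203/676 51/338 107/676 1047/11492

Derivation:
The stationary distribution satisfies pi = pi * P, i.e.:
  pi_1 = 7/16*pi_1 + 1/8*pi_2 + 1/2*pi_3 + 1/16*pi_4 + 1/2*pi_5
  pi_2 = 1/16*pi_1 + 9/16*pi_2 + 1/4*pi_3 + 7/16*pi_4 + 1/16*pi_5
  pi_3 = 3/16*pi_1 + 1/16*pi_2 + 1/16*pi_3 + 5/16*pi_4 + 3/16*pi_5
  pi_4 = 3/16*pi_1 + 3/16*pi_2 + 1/8*pi_3 + 1/16*pi_4 + 3/16*pi_5
  pi_5 = 1/8*pi_1 + 1/16*pi_2 + 1/16*pi_3 + 1/8*pi_4 + 1/16*pi_5
with normalization: pi_1 + pi_2 + pi_3 + pi_4 + pi_5 = 1.

Using the first 4 balance equations plus normalization, the linear system A*pi = b is:
  [-9/16, 1/8, 1/2, 1/16, 1/2] . pi = 0
  [1/16, -7/16, 1/4, 7/16, 1/16] . pi = 0
  [3/16, 1/16, -15/16, 5/16, 3/16] . pi = 0
  [3/16, 3/16, 1/8, -15/16, 3/16] . pi = 0
  [1, 1, 1, 1, 1] . pi = 1

Solving yields:
  pi_1 = 3441/11492
  pi_2 = 203/676
  pi_3 = 51/338
  pi_4 = 107/676
  pi_5 = 1047/11492

Verification (pi * P):
  3441/11492*7/16 + 203/676*1/8 + 51/338*1/2 + 107/676*1/16 + 1047/11492*1/2 = 3441/11492 = pi_1  (ok)
  3441/11492*1/16 + 203/676*9/16 + 51/338*1/4 + 107/676*7/16 + 1047/11492*1/16 = 203/676 = pi_2  (ok)
  3441/11492*3/16 + 203/676*1/16 + 51/338*1/16 + 107/676*5/16 + 1047/11492*3/16 = 51/338 = pi_3  (ok)
  3441/11492*3/16 + 203/676*3/16 + 51/338*1/8 + 107/676*1/16 + 1047/11492*3/16 = 107/676 = pi_4  (ok)
  3441/11492*1/8 + 203/676*1/16 + 51/338*1/16 + 107/676*1/8 + 1047/11492*1/16 = 1047/11492 = pi_5  (ok)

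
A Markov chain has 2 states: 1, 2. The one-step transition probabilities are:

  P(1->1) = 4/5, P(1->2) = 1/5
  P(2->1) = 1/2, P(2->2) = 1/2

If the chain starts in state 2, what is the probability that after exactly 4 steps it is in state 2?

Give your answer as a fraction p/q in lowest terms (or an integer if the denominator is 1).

Answer: 583/2000

Derivation:
Computing P^4 by repeated multiplication:
P^1 =
  1: [4/5, 1/5]
  2: [1/2, 1/2]
P^2 =
  1: [37/50, 13/50]
  2: [13/20, 7/20]
P^3 =
  1: [361/500, 139/500]
  2: [139/200, 61/200]
P^4 =
  1: [3583/5000, 1417/5000]
  2: [1417/2000, 583/2000]

(P^4)[2 -> 2] = 583/2000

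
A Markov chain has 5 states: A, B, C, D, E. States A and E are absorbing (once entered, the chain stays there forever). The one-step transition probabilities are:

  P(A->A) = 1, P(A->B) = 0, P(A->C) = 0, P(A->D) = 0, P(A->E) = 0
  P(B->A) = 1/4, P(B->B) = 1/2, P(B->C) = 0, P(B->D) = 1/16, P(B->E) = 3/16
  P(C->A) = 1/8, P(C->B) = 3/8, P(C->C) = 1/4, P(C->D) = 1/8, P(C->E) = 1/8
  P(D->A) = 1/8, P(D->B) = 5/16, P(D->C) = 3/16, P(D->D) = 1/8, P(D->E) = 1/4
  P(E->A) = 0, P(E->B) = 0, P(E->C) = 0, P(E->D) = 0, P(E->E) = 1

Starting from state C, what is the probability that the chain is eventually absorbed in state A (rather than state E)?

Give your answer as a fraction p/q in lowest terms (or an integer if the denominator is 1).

Let a_i = P(absorbed in A | start in state i).
Boundary conditions: a_A = 1, a_E = 0.
For each transient state i, a_i = sum_j P(i->j) * a_j:
  a_B = 1/4*a_A + 1/2*a_B + 0*a_C + 1/16*a_D + 3/16*a_E
  a_C = 1/8*a_A + 3/8*a_B + 1/4*a_C + 1/8*a_D + 1/8*a_E
  a_D = 1/8*a_A + 5/16*a_B + 3/16*a_C + 1/8*a_D + 1/4*a_E

Substituting a_A = 1 and a_E = 0, rearrange to (I - Q) a = r where r[i] = P(i -> A):
  [1/2, 0, -1/16] . (a_B, a_C, a_D) = 1/4
  [-3/8, 3/4, -1/8] . (a_B, a_C, a_D) = 1/8
  [-5/16, -3/16, 7/8] . (a_B, a_C, a_D) = 1/8

Solving yields:
  a_B = 113/203
  a_C = 317/609
  a_D = 92/203

Starting state is C, so the absorption probability is a_C = 317/609.

Answer: 317/609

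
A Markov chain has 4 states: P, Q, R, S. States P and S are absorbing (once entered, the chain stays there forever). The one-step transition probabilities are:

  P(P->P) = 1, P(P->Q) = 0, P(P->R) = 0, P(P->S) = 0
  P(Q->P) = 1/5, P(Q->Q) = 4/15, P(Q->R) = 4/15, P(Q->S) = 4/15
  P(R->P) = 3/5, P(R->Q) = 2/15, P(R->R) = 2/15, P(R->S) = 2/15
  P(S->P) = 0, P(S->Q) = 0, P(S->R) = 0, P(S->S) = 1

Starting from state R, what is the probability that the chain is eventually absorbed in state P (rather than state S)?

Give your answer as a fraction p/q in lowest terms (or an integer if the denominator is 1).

Answer: 7/9

Derivation:
Let a_i = P(absorbed in P | start in state i).
Boundary conditions: a_P = 1, a_S = 0.
For each transient state i, a_i = sum_j P(i->j) * a_j:
  a_Q = 1/5*a_P + 4/15*a_Q + 4/15*a_R + 4/15*a_S
  a_R = 3/5*a_P + 2/15*a_Q + 2/15*a_R + 2/15*a_S

Substituting a_P = 1 and a_S = 0, rearrange to (I - Q) a = r where r[i] = P(i -> P):
  [11/15, -4/15] . (a_Q, a_R) = 1/5
  [-2/15, 13/15] . (a_Q, a_R) = 3/5

Solving yields:
  a_Q = 5/9
  a_R = 7/9

Starting state is R, so the absorption probability is a_R = 7/9.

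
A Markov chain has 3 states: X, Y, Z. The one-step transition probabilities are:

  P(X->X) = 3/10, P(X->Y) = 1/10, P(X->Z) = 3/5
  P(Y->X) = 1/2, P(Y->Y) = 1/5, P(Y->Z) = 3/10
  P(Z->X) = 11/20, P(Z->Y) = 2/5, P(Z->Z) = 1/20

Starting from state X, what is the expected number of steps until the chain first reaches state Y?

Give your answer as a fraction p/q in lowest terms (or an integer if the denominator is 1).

Let h_i = expected steps to first reach Y from state i.
Boundary: h_Y = 0.
First-step equations for the other states:
  h_X = 1 + 3/10*h_X + 1/10*h_Y + 3/5*h_Z
  h_Z = 1 + 11/20*h_X + 2/5*h_Y + 1/20*h_Z

Substituting h_Y = 0 and rearranging gives the linear system (I - Q) h = 1:
  [7/10, -3/5] . (h_X, h_Z) = 1
  [-11/20, 19/20] . (h_X, h_Z) = 1

Solving yields:
  h_X = 310/67
  h_Z = 250/67

Starting state is X, so the expected hitting time is h_X = 310/67.

Answer: 310/67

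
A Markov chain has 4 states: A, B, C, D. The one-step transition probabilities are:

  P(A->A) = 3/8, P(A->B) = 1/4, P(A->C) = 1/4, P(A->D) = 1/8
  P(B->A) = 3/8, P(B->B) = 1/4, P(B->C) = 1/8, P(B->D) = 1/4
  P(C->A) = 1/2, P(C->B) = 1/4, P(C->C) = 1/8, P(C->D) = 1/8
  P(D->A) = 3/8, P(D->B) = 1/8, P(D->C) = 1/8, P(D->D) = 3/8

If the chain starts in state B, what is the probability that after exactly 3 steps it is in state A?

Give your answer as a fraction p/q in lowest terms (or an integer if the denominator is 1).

Computing P^3 by repeated multiplication:
P^1 =
  A: [3/8, 1/4, 1/4, 1/8]
  B: [3/8, 1/4, 1/8, 1/4]
  C: [1/2, 1/4, 1/8, 1/8]
  D: [3/8, 1/8, 1/8, 3/8]
P^2 =
  A: [13/32, 15/64, 11/64, 3/16]
  B: [25/64, 7/32, 11/64, 7/32]
  C: [25/64, 15/64, 3/16, 3/16]
  D: [25/64, 13/64, 11/64, 15/64]
P^3 =
  A: [203/512, 29/128, 45/256, 103/512]
  B: [203/512, 57/256, 89/512, 53/256]
  C: [51/128, 29/128, 89/512, 103/512]
  D: [203/512, 113/512, 89/512, 107/512]

(P^3)[B -> A] = 203/512

Answer: 203/512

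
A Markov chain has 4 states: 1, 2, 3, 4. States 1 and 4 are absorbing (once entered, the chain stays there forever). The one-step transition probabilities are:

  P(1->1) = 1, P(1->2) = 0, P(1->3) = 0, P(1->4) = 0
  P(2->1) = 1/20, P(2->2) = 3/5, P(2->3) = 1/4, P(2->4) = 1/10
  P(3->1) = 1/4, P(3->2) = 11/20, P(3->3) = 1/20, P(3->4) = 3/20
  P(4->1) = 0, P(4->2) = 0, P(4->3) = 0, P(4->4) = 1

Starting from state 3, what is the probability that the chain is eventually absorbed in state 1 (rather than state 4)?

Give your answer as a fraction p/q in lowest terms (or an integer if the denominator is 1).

Let a_i = P(absorbed in 1 | start in state i).
Boundary conditions: a_1 = 1, a_4 = 0.
For each transient state i, a_i = sum_j P(i->j) * a_j:
  a_2 = 1/20*a_1 + 3/5*a_2 + 1/4*a_3 + 1/10*a_4
  a_3 = 1/4*a_1 + 11/20*a_2 + 1/20*a_3 + 3/20*a_4

Substituting a_1 = 1 and a_4 = 0, rearrange to (I - Q) a = r where r[i] = P(i -> 1):
  [2/5, -1/4] . (a_2, a_3) = 1/20
  [-11/20, 19/20] . (a_2, a_3) = 1/4

Solving yields:
  a_2 = 44/97
  a_3 = 51/97

Starting state is 3, so the absorption probability is a_3 = 51/97.

Answer: 51/97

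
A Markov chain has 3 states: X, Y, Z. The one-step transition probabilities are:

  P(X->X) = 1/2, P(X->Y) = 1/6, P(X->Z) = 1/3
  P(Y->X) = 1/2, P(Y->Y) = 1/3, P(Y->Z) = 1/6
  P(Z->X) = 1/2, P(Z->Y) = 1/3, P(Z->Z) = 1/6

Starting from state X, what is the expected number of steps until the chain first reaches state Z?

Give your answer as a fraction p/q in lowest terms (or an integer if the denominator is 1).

Answer: 10/3

Derivation:
Let h_i = expected steps to first reach Z from state i.
Boundary: h_Z = 0.
First-step equations for the other states:
  h_X = 1 + 1/2*h_X + 1/6*h_Y + 1/3*h_Z
  h_Y = 1 + 1/2*h_X + 1/3*h_Y + 1/6*h_Z

Substituting h_Z = 0 and rearranging gives the linear system (I - Q) h = 1:
  [1/2, -1/6] . (h_X, h_Y) = 1
  [-1/2, 2/3] . (h_X, h_Y) = 1

Solving yields:
  h_X = 10/3
  h_Y = 4

Starting state is X, so the expected hitting time is h_X = 10/3.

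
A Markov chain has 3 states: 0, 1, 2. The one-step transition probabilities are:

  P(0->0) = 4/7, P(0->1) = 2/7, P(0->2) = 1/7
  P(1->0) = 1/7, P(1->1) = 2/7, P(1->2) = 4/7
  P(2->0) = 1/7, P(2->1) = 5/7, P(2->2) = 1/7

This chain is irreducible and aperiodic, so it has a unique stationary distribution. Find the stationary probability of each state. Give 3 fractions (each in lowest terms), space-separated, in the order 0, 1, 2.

Answer: 1/4 17/40 13/40

Derivation:
The stationary distribution satisfies pi = pi * P, i.e.:
  pi_0 = 4/7*pi_0 + 1/7*pi_1 + 1/7*pi_2
  pi_1 = 2/7*pi_0 + 2/7*pi_1 + 5/7*pi_2
  pi_2 = 1/7*pi_0 + 4/7*pi_1 + 1/7*pi_2
with normalization: pi_0 + pi_1 + pi_2 = 1.

Using the first 2 balance equations plus normalization, the linear system A*pi = b is:
  [-3/7, 1/7, 1/7] . pi = 0
  [2/7, -5/7, 5/7] . pi = 0
  [1, 1, 1] . pi = 1

Solving yields:
  pi_0 = 1/4
  pi_1 = 17/40
  pi_2 = 13/40

Verification (pi * P):
  1/4*4/7 + 17/40*1/7 + 13/40*1/7 = 1/4 = pi_0  (ok)
  1/4*2/7 + 17/40*2/7 + 13/40*5/7 = 17/40 = pi_1  (ok)
  1/4*1/7 + 17/40*4/7 + 13/40*1/7 = 13/40 = pi_2  (ok)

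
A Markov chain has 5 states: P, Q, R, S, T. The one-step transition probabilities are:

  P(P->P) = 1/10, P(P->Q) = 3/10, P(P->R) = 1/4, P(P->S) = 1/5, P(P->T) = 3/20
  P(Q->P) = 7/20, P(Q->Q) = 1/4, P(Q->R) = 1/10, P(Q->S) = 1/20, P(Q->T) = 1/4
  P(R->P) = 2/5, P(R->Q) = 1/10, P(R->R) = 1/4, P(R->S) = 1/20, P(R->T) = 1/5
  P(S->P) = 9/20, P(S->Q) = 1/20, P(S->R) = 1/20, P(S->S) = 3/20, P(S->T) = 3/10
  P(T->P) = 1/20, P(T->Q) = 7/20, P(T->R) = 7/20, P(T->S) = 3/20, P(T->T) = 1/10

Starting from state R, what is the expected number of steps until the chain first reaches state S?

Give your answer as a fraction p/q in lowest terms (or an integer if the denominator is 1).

Let h_i = expected steps to first reach S from state i.
Boundary: h_S = 0.
First-step equations for the other states:
  h_P = 1 + 1/10*h_P + 3/10*h_Q + 1/4*h_R + 1/5*h_S + 3/20*h_T
  h_Q = 1 + 7/20*h_P + 1/4*h_Q + 1/10*h_R + 1/20*h_S + 1/4*h_T
  h_R = 1 + 2/5*h_P + 1/10*h_Q + 1/4*h_R + 1/20*h_S + 1/5*h_T
  h_T = 1 + 1/20*h_P + 7/20*h_Q + 7/20*h_R + 3/20*h_S + 1/10*h_T

Substituting h_S = 0 and rearranging gives the linear system (I - Q) h = 1:
  [9/10, -3/10, -1/4, -3/20] . (h_P, h_Q, h_R, h_T) = 1
  [-7/20, 3/4, -1/10, -1/4] . (h_P, h_Q, h_R, h_T) = 1
  [-2/5, -1/10, 3/4, -1/5] . (h_P, h_Q, h_R, h_T) = 1
  [-1/20, -7/20, -7/20, 9/10] . (h_P, h_Q, h_R, h_T) = 1

Solving yields:
  h_P = 42525/5062
  h_Q = 48095/5062
  h_R = 23965/2531
  h_T = 22665/2531

Starting state is R, so the expected hitting time is h_R = 23965/2531.

Answer: 23965/2531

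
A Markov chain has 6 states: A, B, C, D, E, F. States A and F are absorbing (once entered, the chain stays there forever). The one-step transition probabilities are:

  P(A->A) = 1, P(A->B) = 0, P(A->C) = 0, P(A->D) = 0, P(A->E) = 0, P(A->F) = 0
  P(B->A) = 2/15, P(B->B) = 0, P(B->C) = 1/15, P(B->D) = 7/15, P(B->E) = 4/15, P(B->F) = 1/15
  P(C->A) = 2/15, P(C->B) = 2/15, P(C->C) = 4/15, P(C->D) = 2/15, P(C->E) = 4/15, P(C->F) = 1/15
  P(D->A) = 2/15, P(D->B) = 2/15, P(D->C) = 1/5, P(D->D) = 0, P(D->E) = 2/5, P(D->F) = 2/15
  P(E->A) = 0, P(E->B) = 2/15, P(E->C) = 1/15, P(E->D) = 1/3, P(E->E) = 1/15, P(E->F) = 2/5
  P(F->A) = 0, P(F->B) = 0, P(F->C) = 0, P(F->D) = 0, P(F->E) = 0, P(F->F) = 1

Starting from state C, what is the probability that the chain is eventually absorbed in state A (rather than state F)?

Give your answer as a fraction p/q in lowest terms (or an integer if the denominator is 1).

Let a_i = P(absorbed in A | start in state i).
Boundary conditions: a_A = 1, a_F = 0.
For each transient state i, a_i = sum_j P(i->j) * a_j:
  a_B = 2/15*a_A + 0*a_B + 1/15*a_C + 7/15*a_D + 4/15*a_E + 1/15*a_F
  a_C = 2/15*a_A + 2/15*a_B + 4/15*a_C + 2/15*a_D + 4/15*a_E + 1/15*a_F
  a_D = 2/15*a_A + 2/15*a_B + 1/5*a_C + 0*a_D + 2/5*a_E + 2/15*a_F
  a_E = 0*a_A + 2/15*a_B + 1/15*a_C + 1/3*a_D + 1/15*a_E + 2/5*a_F

Substituting a_A = 1 and a_F = 0, rearrange to (I - Q) a = r where r[i] = P(i -> A):
  [1, -1/15, -7/15, -4/15] . (a_B, a_C, a_D, a_E) = 2/15
  [-2/15, 11/15, -2/15, -4/15] . (a_B, a_C, a_D, a_E) = 2/15
  [-2/15, -1/5, 1, -2/5] . (a_B, a_C, a_D, a_E) = 2/15
  [-2/15, -1/15, -1/3, 14/15] . (a_B, a_C, a_D, a_E) = 0

Solving yields:
  a_B = 621/1669
  a_C = 1928/5007
  a_D = 569/1669
  a_E = 2027/10014

Starting state is C, so the absorption probability is a_C = 1928/5007.

Answer: 1928/5007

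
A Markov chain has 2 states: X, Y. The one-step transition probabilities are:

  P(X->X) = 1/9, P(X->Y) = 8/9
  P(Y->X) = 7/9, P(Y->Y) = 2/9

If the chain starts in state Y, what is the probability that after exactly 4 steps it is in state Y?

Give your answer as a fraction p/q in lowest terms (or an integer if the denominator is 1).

Answer: 152/243

Derivation:
Computing P^4 by repeated multiplication:
P^1 =
  X: [1/9, 8/9]
  Y: [7/9, 2/9]
P^2 =
  X: [19/27, 8/27]
  Y: [7/27, 20/27]
P^3 =
  X: [25/81, 56/81]
  Y: [49/81, 32/81]
P^4 =
  X: [139/243, 104/243]
  Y: [91/243, 152/243]

(P^4)[Y -> Y] = 152/243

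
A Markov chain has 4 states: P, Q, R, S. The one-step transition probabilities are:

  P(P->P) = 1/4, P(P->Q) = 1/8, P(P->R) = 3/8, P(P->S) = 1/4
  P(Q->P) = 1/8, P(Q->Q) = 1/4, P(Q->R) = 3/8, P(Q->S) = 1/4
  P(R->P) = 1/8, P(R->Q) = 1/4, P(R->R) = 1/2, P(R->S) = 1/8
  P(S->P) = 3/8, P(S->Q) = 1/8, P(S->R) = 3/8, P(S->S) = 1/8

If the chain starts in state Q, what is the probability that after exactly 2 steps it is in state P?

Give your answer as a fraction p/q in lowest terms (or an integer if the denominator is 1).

Computing P^2 by repeated multiplication:
P^1 =
  P: [1/4, 1/8, 3/8, 1/4]
  Q: [1/8, 1/4, 3/8, 1/4]
  R: [1/8, 1/4, 1/2, 1/8]
  S: [3/8, 1/8, 3/8, 1/8]
P^2 =
  P: [7/32, 3/16, 27/64, 11/64]
  Q: [13/64, 13/64, 27/64, 11/64]
  R: [11/64, 7/32, 7/16, 11/64]
  S: [13/64, 3/16, 27/64, 3/16]

(P^2)[Q -> P] = 13/64

Answer: 13/64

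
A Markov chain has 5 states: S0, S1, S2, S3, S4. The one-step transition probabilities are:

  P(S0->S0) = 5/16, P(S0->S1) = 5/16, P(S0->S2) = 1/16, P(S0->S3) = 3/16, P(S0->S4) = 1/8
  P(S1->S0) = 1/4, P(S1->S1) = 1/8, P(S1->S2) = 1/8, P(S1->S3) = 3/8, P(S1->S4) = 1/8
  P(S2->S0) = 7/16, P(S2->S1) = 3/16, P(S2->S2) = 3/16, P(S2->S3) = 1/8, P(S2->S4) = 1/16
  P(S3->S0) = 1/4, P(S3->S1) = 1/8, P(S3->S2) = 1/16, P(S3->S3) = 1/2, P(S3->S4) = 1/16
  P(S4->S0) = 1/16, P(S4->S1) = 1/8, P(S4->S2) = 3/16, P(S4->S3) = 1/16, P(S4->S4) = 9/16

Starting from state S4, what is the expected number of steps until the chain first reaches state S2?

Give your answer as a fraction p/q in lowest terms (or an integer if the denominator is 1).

Answer: 12048/1501

Derivation:
Let h_i = expected steps to first reach S2 from state i.
Boundary: h_S2 = 0.
First-step equations for the other states:
  h_S0 = 1 + 5/16*h_S0 + 5/16*h_S1 + 1/16*h_S2 + 3/16*h_S3 + 1/8*h_S4
  h_S1 = 1 + 1/4*h_S0 + 1/8*h_S1 + 1/8*h_S2 + 3/8*h_S3 + 1/8*h_S4
  h_S3 = 1 + 1/4*h_S0 + 1/8*h_S1 + 1/16*h_S2 + 1/2*h_S3 + 1/16*h_S4
  h_S4 = 1 + 1/16*h_S0 + 1/8*h_S1 + 3/16*h_S2 + 1/16*h_S3 + 9/16*h_S4

Substituting h_S2 = 0 and rearranging gives the linear system (I - Q) h = 1:
  [11/16, -5/16, -3/16, -1/8] . (h_S0, h_S1, h_S3, h_S4) = 1
  [-1/4, 7/8, -3/8, -1/8] . (h_S0, h_S1, h_S3, h_S4) = 1
  [-1/4, -1/8, 1/2, -1/16] . (h_S0, h_S1, h_S3, h_S4) = 1
  [-1/16, -1/8, -1/16, 7/16] . (h_S0, h_S1, h_S3, h_S4) = 1

Solving yields:
  h_S0 = 15320/1501
  h_S1 = 768/79
  h_S3 = 15816/1501
  h_S4 = 12048/1501

Starting state is S4, so the expected hitting time is h_S4 = 12048/1501.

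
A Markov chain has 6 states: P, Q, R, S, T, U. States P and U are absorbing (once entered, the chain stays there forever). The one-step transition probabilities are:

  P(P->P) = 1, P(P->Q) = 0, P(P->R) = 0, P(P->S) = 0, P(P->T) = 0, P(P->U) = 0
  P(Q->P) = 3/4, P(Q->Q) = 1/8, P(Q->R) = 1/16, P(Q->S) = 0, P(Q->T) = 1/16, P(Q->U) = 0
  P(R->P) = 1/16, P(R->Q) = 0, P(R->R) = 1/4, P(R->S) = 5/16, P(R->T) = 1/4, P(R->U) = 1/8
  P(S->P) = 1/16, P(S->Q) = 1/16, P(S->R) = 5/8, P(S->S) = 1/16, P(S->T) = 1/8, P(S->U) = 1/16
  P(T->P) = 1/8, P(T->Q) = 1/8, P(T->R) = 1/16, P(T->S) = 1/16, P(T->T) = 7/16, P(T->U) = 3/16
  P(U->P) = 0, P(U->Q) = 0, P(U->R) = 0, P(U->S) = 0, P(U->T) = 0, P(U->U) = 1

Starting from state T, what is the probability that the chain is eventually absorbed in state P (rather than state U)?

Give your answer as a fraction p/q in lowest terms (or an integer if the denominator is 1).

Answer: 7583/14038

Derivation:
Let a_i = P(absorbed in P | start in state i).
Boundary conditions: a_P = 1, a_U = 0.
For each transient state i, a_i = sum_j P(i->j) * a_j:
  a_Q = 3/4*a_P + 1/8*a_Q + 1/16*a_R + 0*a_S + 1/16*a_T + 0*a_U
  a_R = 1/16*a_P + 0*a_Q + 1/4*a_R + 5/16*a_S + 1/4*a_T + 1/8*a_U
  a_S = 1/16*a_P + 1/16*a_Q + 5/8*a_R + 1/16*a_S + 1/8*a_T + 1/16*a_U
  a_T = 1/8*a_P + 1/8*a_Q + 1/16*a_R + 1/16*a_S + 7/16*a_T + 3/16*a_U

Substituting a_P = 1 and a_U = 0, rearrange to (I - Q) a = r where r[i] = P(i -> P):
  [7/8, -1/16, 0, -1/16] . (a_Q, a_R, a_S, a_T) = 3/4
  [0, 3/4, -5/16, -1/4] . (a_Q, a_R, a_S, a_T) = 1/16
  [-1/16, -5/8, 15/16, -1/8] . (a_Q, a_R, a_S, a_T) = 1/16
  [-1/8, -1/16, -1/16, 9/16] . (a_Q, a_R, a_S, a_T) = 1/8

Solving yields:
  a_Q = 6528/7019
  a_R = 6745/14038
  a_S = 3657/7019
  a_T = 7583/14038

Starting state is T, so the absorption probability is a_T = 7583/14038.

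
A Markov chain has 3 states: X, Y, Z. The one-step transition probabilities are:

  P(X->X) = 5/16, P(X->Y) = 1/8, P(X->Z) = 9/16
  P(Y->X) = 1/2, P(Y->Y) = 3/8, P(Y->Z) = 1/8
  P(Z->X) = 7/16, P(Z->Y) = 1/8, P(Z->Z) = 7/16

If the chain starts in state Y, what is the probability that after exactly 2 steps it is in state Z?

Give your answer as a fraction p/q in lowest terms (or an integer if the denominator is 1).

Computing P^2 by repeated multiplication:
P^1 =
  X: [5/16, 1/8, 9/16]
  Y: [1/2, 3/8, 1/8]
  Z: [7/16, 1/8, 7/16]
P^2 =
  X: [13/32, 5/32, 7/16]
  Y: [51/128, 7/32, 49/128]
  Z: [25/64, 5/32, 29/64]

(P^2)[Y -> Z] = 49/128

Answer: 49/128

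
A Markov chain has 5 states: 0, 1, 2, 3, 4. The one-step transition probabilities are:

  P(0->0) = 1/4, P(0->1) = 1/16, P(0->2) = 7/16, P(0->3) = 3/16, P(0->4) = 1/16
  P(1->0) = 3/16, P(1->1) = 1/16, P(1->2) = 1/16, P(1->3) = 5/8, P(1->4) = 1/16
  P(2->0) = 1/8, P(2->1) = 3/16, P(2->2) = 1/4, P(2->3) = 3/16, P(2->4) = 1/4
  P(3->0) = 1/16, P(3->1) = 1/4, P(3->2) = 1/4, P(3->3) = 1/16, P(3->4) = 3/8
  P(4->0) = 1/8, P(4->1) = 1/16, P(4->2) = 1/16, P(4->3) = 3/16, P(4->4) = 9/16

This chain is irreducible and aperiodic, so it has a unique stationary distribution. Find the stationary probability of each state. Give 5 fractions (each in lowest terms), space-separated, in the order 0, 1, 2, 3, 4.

The stationary distribution satisfies pi = pi * P, i.e.:
  pi_0 = 1/4*pi_0 + 3/16*pi_1 + 1/8*pi_2 + 1/16*pi_3 + 1/8*pi_4
  pi_1 = 1/16*pi_0 + 1/16*pi_1 + 3/16*pi_2 + 1/4*pi_3 + 1/16*pi_4
  pi_2 = 7/16*pi_0 + 1/16*pi_1 + 1/4*pi_2 + 1/4*pi_3 + 1/16*pi_4
  pi_3 = 3/16*pi_0 + 5/8*pi_1 + 3/16*pi_2 + 1/16*pi_3 + 3/16*pi_4
  pi_4 = 1/16*pi_0 + 1/16*pi_1 + 1/4*pi_2 + 3/8*pi_3 + 9/16*pi_4
with normalization: pi_0 + pi_1 + pi_2 + pi_3 + pi_4 = 1.

Using the first 4 balance equations plus normalization, the linear system A*pi = b is:
  [-3/4, 3/16, 1/8, 1/16, 1/8] . pi = 0
  [1/16, -15/16, 3/16, 1/4, 1/16] . pi = 0
  [7/16, 1/16, -3/4, 1/4, 1/16] . pi = 0
  [3/16, 5/8, 3/16, -15/16, 3/16] . pi = 0
  [1, 1, 1, 1, 1] . pi = 1

Solving yields:
  pi_0 = 1089/7979
  pi_1 = 1011/7979
  pi_2 = 1514/7979
  pi_3 = 1723/7979
  pi_4 = 2642/7979

Verification (pi * P):
  1089/7979*1/4 + 1011/7979*3/16 + 1514/7979*1/8 + 1723/7979*1/16 + 2642/7979*1/8 = 1089/7979 = pi_0  (ok)
  1089/7979*1/16 + 1011/7979*1/16 + 1514/7979*3/16 + 1723/7979*1/4 + 2642/7979*1/16 = 1011/7979 = pi_1  (ok)
  1089/7979*7/16 + 1011/7979*1/16 + 1514/7979*1/4 + 1723/7979*1/4 + 2642/7979*1/16 = 1514/7979 = pi_2  (ok)
  1089/7979*3/16 + 1011/7979*5/8 + 1514/7979*3/16 + 1723/7979*1/16 + 2642/7979*3/16 = 1723/7979 = pi_3  (ok)
  1089/7979*1/16 + 1011/7979*1/16 + 1514/7979*1/4 + 1723/7979*3/8 + 2642/7979*9/16 = 2642/7979 = pi_4  (ok)

Answer: 1089/7979 1011/7979 1514/7979 1723/7979 2642/7979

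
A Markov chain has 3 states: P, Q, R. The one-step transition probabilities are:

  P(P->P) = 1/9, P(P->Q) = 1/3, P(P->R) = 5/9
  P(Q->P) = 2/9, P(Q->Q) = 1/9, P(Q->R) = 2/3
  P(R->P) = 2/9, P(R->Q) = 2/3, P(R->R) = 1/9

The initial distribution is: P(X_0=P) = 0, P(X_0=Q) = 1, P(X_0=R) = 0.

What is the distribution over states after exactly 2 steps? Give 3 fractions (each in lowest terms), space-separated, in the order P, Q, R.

Answer: 16/81 43/81 22/81

Derivation:
Propagating the distribution step by step (d_{t+1} = d_t * P):
d_0 = (P=0, Q=1, R=0)
  d_1[P] = 0*1/9 + 1*2/9 + 0*2/9 = 2/9
  d_1[Q] = 0*1/3 + 1*1/9 + 0*2/3 = 1/9
  d_1[R] = 0*5/9 + 1*2/3 + 0*1/9 = 2/3
d_1 = (P=2/9, Q=1/9, R=2/3)
  d_2[P] = 2/9*1/9 + 1/9*2/9 + 2/3*2/9 = 16/81
  d_2[Q] = 2/9*1/3 + 1/9*1/9 + 2/3*2/3 = 43/81
  d_2[R] = 2/9*5/9 + 1/9*2/3 + 2/3*1/9 = 22/81
d_2 = (P=16/81, Q=43/81, R=22/81)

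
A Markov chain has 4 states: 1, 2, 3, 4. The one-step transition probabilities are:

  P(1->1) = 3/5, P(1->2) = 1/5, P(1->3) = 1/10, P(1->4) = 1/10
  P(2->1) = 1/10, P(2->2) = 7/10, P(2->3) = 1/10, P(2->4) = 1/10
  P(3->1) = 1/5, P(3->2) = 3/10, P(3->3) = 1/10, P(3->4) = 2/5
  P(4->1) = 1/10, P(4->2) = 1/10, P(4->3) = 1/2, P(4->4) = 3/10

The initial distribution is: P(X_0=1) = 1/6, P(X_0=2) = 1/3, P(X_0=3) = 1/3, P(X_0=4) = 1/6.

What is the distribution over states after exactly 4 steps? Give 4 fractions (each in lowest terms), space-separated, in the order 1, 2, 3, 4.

Propagating the distribution step by step (d_{t+1} = d_t * P):
d_0 = (1=1/6, 2=1/3, 3=1/3, 4=1/6)
  d_1[1] = 1/6*3/5 + 1/3*1/10 + 1/3*1/5 + 1/6*1/10 = 13/60
  d_1[2] = 1/6*1/5 + 1/3*7/10 + 1/3*3/10 + 1/6*1/10 = 23/60
  d_1[3] = 1/6*1/10 + 1/3*1/10 + 1/3*1/10 + 1/6*1/2 = 1/6
  d_1[4] = 1/6*1/10 + 1/3*1/10 + 1/3*2/5 + 1/6*3/10 = 7/30
d_1 = (1=13/60, 2=23/60, 3=1/6, 4=7/30)
  d_2[1] = 13/60*3/5 + 23/60*1/10 + 1/6*1/5 + 7/30*1/10 = 9/40
  d_2[2] = 13/60*1/5 + 23/60*7/10 + 1/6*3/10 + 7/30*1/10 = 77/200
  d_2[3] = 13/60*1/10 + 23/60*1/10 + 1/6*1/10 + 7/30*1/2 = 29/150
  d_2[4] = 13/60*1/10 + 23/60*1/10 + 1/6*2/5 + 7/30*3/10 = 59/300
d_2 = (1=9/40, 2=77/200, 3=29/150, 4=59/300)
  d_3[1] = 9/40*3/5 + 77/200*1/10 + 29/150*1/5 + 59/300*1/10 = 1391/6000
  d_3[2] = 9/40*1/5 + 77/200*7/10 + 29/150*3/10 + 59/300*1/10 = 2353/6000
  d_3[3] = 9/40*1/10 + 77/200*1/10 + 29/150*1/10 + 59/300*1/2 = 67/375
  d_3[4] = 9/40*1/10 + 77/200*1/10 + 29/150*2/5 + 59/300*3/10 = 74/375
d_3 = (1=1391/6000, 2=2353/6000, 3=67/375, 4=74/375)
  d_4[1] = 1391/6000*3/5 + 2353/6000*1/10 + 67/375*1/5 + 74/375*1/10 = 14027/60000
  d_4[2] = 1391/6000*1/5 + 2353/6000*7/10 + 67/375*3/10 + 74/375*1/10 = 23653/60000
  d_4[3] = 1391/6000*1/10 + 2353/6000*1/10 + 67/375*1/10 + 74/375*1/2 = 671/3750
  d_4[4] = 1391/6000*1/10 + 2353/6000*1/10 + 67/375*2/5 + 74/375*3/10 = 362/1875
d_4 = (1=14027/60000, 2=23653/60000, 3=671/3750, 4=362/1875)

Answer: 14027/60000 23653/60000 671/3750 362/1875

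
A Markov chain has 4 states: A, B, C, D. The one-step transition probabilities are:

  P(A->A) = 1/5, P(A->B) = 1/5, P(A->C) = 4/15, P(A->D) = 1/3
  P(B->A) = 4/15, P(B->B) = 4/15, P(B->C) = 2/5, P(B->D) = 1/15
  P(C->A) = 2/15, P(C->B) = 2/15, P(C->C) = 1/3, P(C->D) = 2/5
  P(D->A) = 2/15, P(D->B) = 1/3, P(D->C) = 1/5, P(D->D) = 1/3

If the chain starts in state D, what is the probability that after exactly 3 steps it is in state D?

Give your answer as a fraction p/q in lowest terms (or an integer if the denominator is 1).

Computing P^3 by repeated multiplication:
P^1 =
  A: [1/5, 1/5, 4/15, 1/3]
  B: [4/15, 4/15, 2/5, 1/15]
  C: [2/15, 2/15, 1/3, 2/5]
  D: [2/15, 1/3, 1/5, 1/3]
P^2 =
  A: [13/75, 6/25, 13/45, 67/225]
  B: [14/75, 1/5, 73/225, 13/45]
  C: [4/25, 6/25, 7/25, 8/25]
  D: [14/75, 19/75, 68/225, 58/225]
P^3 =
  A: [199/1125, 266/1125, 1006/3375, 974/3375]
  B: [194/1125, 259/1125, 998/3375, 1018/3375]
  C: [22/125, 6/25, 37/125, 36/125]
  D: [202/1125, 52/225, 1024/3375, 193/675]

(P^3)[D -> D] = 193/675

Answer: 193/675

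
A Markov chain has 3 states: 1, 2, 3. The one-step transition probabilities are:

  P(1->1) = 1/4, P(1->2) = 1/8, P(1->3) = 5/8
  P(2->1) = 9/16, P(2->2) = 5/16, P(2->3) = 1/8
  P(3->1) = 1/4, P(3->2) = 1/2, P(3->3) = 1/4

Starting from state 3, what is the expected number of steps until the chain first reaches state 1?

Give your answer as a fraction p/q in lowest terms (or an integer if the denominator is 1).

Answer: 76/29

Derivation:
Let h_i = expected steps to first reach 1 from state i.
Boundary: h_1 = 0.
First-step equations for the other states:
  h_2 = 1 + 9/16*h_1 + 5/16*h_2 + 1/8*h_3
  h_3 = 1 + 1/4*h_1 + 1/2*h_2 + 1/4*h_3

Substituting h_1 = 0 and rearranging gives the linear system (I - Q) h = 1:
  [11/16, -1/8] . (h_2, h_3) = 1
  [-1/2, 3/4] . (h_2, h_3) = 1

Solving yields:
  h_2 = 56/29
  h_3 = 76/29

Starting state is 3, so the expected hitting time is h_3 = 76/29.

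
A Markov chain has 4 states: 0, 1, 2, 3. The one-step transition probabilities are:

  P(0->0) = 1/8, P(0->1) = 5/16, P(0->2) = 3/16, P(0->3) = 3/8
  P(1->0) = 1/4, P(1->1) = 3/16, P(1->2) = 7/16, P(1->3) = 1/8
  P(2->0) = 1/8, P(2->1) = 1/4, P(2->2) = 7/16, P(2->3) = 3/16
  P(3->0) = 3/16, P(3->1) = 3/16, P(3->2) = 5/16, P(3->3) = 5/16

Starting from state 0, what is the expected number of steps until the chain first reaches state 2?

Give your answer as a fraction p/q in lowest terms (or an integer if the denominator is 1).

Answer: 2384/681

Derivation:
Let h_i = expected steps to first reach 2 from state i.
Boundary: h_2 = 0.
First-step equations for the other states:
  h_0 = 1 + 1/8*h_0 + 5/16*h_1 + 3/16*h_2 + 3/8*h_3
  h_1 = 1 + 1/4*h_0 + 3/16*h_1 + 7/16*h_2 + 1/8*h_3
  h_3 = 1 + 3/16*h_0 + 3/16*h_1 + 5/16*h_2 + 5/16*h_3

Substituting h_2 = 0 and rearranging gives the linear system (I - Q) h = 1:
  [7/8, -5/16, -3/8] . (h_0, h_1, h_3) = 1
  [-1/4, 13/16, -1/8] . (h_0, h_1, h_3) = 1
  [-3/16, -3/16, 11/16] . (h_0, h_1, h_3) = 1

Solving yields:
  h_0 = 2384/681
  h_1 = 1904/681
  h_3 = 720/227

Starting state is 0, so the expected hitting time is h_0 = 2384/681.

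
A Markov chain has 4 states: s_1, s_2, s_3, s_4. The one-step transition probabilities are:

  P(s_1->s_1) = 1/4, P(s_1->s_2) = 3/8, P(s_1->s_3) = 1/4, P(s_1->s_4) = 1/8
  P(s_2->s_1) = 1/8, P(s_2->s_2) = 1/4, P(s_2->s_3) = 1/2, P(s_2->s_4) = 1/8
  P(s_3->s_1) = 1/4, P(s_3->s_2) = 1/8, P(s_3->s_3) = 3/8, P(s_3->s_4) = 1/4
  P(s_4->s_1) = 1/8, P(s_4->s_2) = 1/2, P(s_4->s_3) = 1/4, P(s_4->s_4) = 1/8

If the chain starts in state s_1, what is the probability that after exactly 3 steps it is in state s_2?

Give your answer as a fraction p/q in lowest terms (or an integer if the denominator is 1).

Computing P^3 by repeated multiplication:
P^1 =
  s_1: [1/4, 3/8, 1/4, 1/8]
  s_2: [1/8, 1/4, 1/2, 1/8]
  s_3: [1/4, 1/8, 3/8, 1/4]
  s_4: [1/8, 1/2, 1/4, 1/8]
P^2 =
  s_1: [3/16, 9/32, 3/8, 5/32]
  s_2: [13/64, 15/64, 3/8, 3/16]
  s_3: [13/64, 19/64, 21/64, 11/64]
  s_4: [11/64, 17/64, 13/32, 5/32]
P^3 =
  s_1: [25/128, 17/64, 47/128, 11/64]
  s_2: [101/512, 141/512, 91/256, 11/64]
  s_3: [49/256, 71/256, 187/512, 85/512]
  s_4: [101/512, 133/512, 47/128, 45/256]

(P^3)[s_1 -> s_2] = 17/64

Answer: 17/64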